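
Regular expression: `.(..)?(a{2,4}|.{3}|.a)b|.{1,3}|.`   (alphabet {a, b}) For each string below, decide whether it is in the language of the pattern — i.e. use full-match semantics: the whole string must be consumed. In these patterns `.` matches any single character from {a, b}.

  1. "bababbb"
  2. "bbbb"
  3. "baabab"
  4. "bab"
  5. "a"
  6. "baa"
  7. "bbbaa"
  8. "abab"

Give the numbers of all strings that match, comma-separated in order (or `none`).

1. "bababbb" → match
2. "bbbb" → no match
3. "baabab" → match
4. "bab" → match
5. "a" → match
6. "baa" → match
7. "bbbaa" → no match
8. "abab" → match

1, 3, 4, 5, 6, 8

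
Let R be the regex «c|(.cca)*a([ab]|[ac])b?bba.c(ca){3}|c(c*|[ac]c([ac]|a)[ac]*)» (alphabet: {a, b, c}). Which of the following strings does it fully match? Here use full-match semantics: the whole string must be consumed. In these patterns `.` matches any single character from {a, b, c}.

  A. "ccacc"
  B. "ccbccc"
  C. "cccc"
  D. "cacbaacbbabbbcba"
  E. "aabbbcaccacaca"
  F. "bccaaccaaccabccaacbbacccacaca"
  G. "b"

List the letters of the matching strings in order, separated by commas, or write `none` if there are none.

A → no match
B → no match
C → match
D → no match
E → no match
F → match
G → no match

C, F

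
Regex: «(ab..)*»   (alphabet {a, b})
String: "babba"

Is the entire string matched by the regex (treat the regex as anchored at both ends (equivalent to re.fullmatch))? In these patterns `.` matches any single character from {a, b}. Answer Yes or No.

No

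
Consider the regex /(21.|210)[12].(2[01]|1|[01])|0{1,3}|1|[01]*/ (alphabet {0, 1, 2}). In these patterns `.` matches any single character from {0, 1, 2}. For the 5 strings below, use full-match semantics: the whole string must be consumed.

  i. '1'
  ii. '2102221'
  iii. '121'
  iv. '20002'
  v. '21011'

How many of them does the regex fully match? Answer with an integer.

2

i → match
ii → match
iii → no match
iv → no match
v → no match
Total matched: 2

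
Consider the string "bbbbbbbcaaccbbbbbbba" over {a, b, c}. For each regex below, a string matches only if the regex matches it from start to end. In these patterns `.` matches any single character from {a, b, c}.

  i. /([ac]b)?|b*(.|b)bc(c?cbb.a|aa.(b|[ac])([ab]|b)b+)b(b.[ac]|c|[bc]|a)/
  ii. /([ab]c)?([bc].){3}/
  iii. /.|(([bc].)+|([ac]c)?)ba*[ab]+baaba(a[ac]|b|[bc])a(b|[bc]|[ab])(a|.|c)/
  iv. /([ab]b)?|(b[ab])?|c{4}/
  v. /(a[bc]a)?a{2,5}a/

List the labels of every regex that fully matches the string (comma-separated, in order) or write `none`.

i

i → match
ii → no match
iii → no match
iv → no match
v → no match — must end with "aa"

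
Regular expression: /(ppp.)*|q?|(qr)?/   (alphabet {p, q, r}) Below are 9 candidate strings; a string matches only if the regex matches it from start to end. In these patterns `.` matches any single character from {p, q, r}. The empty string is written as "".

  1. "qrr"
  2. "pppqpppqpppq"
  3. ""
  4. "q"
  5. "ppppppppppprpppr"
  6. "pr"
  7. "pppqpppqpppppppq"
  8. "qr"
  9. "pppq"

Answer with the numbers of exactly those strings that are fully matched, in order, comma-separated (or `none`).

2, 3, 4, 5, 7, 8, 9

1. "qrr" → no match
2. "pppqpppqpppq" → match
3. "" → match
4. "q" → match
5 → match
6. "pr" → no match
7 → match
8. "qr" → match
9. "pppq" → match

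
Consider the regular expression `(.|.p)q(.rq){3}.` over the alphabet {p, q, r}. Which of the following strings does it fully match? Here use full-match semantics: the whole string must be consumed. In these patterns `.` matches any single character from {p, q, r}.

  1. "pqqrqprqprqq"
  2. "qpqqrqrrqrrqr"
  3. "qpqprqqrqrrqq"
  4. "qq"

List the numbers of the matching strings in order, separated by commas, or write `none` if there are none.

1, 2, 3

1 → match
2 → match
3 → match
4 → no match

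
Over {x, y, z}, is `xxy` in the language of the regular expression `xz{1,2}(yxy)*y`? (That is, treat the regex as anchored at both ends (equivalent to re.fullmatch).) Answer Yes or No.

Every match must start with `xz`, but `xxy` does not.

No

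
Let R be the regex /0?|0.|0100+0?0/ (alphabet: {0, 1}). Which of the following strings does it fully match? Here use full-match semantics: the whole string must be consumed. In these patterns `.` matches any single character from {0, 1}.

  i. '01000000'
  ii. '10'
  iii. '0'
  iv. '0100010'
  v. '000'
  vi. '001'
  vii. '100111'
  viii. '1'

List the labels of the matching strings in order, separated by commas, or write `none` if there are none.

i, iii

i. '01000000' → match
ii. '10' → no match
iii. '0' → match
iv. '0100010' → no match
v. '000' → no match
vi. '001' → no match
vii. '100111' → no match
viii. '1' → no match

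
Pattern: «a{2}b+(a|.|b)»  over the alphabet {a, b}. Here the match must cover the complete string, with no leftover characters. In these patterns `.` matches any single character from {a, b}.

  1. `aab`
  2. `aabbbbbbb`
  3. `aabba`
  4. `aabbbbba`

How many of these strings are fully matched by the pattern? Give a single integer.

3

1. `aab` → no match
2. `aabbbbbbb` → match
3. `aabba` → match
4. `aabbbbba` → match
Total matched: 3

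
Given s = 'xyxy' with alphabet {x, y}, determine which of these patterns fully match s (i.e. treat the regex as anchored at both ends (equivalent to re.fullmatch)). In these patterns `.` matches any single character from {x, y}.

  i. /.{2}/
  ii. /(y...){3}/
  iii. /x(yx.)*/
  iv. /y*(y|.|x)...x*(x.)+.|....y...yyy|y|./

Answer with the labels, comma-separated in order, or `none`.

i → no match
ii → no match — must start with 'y'
iii → match
iv → no match

iii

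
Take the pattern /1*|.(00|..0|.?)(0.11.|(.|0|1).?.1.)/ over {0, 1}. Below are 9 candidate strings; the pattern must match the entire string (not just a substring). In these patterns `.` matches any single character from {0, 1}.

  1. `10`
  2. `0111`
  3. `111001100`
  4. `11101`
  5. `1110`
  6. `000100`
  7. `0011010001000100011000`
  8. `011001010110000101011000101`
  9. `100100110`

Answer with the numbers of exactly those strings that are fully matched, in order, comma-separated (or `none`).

1 → no match
2 → no match
3 → no match
4 → no match
5 → no match
6 → no match
7 → no match
8 → no match
9 → no match

none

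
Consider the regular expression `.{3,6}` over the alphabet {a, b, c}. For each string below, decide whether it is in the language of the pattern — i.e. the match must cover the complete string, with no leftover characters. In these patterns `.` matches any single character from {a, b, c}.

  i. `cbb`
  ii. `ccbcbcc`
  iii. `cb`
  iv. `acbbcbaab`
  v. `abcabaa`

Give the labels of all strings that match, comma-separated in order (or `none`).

i → match
ii → no match
iii → no match
iv → no match
v → no match

i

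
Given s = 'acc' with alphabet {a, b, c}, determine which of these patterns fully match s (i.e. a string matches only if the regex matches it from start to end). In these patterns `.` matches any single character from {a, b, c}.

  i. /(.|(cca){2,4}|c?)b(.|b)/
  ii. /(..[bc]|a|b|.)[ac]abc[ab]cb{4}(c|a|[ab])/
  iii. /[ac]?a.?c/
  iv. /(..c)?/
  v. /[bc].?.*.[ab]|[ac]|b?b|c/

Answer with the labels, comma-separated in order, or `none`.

i → no match
ii → no match
iii → match
iv → match
v → no match

iii, iv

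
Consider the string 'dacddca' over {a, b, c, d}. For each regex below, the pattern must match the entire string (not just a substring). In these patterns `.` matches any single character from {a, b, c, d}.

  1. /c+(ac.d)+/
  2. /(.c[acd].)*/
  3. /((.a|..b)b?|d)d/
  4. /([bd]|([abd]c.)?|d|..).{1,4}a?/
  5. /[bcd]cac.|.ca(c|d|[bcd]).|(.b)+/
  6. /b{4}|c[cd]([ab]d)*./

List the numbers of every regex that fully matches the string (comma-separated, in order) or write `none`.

1 → no match — must start with 'c'
2 → no match
3 → no match — must end with 'd'
4 → match
5 → no match
6 → no match

4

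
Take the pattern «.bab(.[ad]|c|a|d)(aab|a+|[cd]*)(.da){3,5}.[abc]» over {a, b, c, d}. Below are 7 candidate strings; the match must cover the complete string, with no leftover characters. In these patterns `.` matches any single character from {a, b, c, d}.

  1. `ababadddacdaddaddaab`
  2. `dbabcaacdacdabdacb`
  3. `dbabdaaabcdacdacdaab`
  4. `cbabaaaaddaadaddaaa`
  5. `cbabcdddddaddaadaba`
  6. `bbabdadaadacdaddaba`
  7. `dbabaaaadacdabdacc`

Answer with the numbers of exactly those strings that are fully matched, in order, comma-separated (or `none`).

1, 2, 3, 4, 5, 6, 7

1 → match
2 → match
3 → match
4 → match
5 → match
6 → match
7 → match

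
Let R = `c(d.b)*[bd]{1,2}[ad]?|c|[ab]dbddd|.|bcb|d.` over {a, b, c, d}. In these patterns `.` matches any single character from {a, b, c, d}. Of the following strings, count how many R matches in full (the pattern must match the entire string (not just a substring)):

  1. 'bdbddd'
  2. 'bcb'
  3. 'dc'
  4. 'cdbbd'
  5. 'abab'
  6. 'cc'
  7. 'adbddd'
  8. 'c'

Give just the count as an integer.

1 → match
2 → match
3 → match
4 → match
5 → no match
6 → no match
7 → match
8 → match
Total matched: 6

6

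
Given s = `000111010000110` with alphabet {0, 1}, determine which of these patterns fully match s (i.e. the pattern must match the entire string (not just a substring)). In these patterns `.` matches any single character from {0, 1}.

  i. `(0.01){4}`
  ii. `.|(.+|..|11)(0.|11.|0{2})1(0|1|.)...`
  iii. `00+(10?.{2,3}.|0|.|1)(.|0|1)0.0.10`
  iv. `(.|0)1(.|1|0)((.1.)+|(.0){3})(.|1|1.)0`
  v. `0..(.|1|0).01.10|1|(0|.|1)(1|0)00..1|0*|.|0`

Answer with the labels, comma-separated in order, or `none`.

i → no match — must end with `01`
ii → no match
iii → match
iv → no match
v → no match

iii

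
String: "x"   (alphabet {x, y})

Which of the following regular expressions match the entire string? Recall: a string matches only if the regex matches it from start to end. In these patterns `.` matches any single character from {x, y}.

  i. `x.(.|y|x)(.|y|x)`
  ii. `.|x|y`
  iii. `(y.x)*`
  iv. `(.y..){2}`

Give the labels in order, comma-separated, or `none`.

i → no match
ii → match
iii → no match
iv → no match

ii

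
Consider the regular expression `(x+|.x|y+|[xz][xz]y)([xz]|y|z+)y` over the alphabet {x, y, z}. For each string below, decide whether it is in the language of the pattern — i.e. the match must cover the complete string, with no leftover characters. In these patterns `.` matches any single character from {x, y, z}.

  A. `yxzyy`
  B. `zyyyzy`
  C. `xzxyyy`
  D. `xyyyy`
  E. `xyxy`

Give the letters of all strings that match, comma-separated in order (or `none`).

none

A. `yxzyy` → no match
B. `zyyyzy` → no match
C. `xzxyyy` → no match
D. `xyyyy` → no match
E. `xyxy` → no match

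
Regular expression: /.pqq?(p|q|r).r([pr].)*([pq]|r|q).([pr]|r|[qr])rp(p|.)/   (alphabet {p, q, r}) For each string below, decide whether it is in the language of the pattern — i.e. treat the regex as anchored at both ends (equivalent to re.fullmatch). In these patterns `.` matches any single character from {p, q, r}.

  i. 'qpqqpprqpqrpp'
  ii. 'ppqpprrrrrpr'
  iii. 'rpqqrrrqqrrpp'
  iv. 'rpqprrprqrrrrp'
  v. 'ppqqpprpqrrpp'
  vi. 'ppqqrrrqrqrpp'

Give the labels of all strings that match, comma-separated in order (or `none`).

i, ii, iii, v, vi

i → match
ii → match
iii → match
iv → no match
v → match
vi → match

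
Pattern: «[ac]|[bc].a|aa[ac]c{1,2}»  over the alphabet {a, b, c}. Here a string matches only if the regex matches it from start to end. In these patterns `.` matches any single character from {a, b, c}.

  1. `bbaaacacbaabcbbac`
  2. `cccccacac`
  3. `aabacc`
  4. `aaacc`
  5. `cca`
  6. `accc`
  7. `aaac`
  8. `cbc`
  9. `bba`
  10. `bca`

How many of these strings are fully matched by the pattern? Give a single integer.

1 → no match
2 → no match
3 → no match
4 → match
5 → match
6 → no match
7 → match
8 → no match
9 → match
10 → match
Total matched: 5

5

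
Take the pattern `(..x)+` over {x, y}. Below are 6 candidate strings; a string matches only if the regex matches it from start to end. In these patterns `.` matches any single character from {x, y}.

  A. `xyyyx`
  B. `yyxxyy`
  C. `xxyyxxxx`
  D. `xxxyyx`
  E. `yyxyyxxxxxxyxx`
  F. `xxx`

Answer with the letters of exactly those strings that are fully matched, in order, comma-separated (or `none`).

D, F

A. `xyyyx` → no match
B. `yyxxyy` → no match — must end with `x`
C. `xxyyxxxx` → no match
D. `xxxyyx` → match
E → no match
F. `xxx` → match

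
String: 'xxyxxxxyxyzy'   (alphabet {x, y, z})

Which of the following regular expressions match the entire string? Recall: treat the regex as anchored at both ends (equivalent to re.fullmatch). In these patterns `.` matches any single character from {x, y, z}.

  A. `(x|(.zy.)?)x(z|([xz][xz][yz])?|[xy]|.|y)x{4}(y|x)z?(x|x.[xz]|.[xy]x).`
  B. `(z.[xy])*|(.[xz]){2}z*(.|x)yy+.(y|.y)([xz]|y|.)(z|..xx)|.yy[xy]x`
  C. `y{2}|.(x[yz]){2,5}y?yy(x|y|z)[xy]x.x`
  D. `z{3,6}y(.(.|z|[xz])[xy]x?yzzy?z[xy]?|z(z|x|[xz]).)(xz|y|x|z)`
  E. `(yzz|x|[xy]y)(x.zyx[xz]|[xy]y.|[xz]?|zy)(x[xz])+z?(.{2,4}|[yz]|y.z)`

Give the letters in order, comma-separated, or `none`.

A

A → match
B → no match
C → no match
D → no match — must start with 'z'
E → no match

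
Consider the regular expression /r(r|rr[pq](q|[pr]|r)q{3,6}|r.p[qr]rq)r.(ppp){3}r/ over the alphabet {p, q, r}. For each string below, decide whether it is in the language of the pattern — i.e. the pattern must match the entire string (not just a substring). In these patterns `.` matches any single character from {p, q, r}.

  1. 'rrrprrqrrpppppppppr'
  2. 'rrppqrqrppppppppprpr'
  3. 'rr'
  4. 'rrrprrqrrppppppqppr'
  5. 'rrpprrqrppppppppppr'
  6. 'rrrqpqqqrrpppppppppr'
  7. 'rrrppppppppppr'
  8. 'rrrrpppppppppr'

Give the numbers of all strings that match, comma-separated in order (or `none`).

1 → match
2 → no match — must end with 'pppr'
3 → no match — must end with 'pppr'
4 → no match — must end with 'pppr'
5 → match
6 → match
7 → match
8 → match

1, 5, 6, 7, 8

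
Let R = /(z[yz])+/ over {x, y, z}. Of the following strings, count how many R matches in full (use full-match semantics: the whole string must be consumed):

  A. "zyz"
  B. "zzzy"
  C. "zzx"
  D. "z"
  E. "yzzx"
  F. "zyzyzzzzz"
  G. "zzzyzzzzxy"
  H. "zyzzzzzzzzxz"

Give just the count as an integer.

1

A → no match
B → match
C → no match
D → no match
E → no match — must start with "z"
F → no match
G → no match
H → no match
Total matched: 1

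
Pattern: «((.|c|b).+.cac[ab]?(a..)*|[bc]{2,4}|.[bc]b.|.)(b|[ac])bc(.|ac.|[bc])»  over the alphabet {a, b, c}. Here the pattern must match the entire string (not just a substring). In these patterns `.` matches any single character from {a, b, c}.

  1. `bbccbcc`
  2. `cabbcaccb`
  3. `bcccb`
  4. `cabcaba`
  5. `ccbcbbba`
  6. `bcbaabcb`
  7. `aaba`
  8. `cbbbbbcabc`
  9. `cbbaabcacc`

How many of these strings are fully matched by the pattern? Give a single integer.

3

1 → match
2 → no match
3 → no match
4 → no match
5 → no match
6 → match
7 → no match
8 → no match
9 → match
Total matched: 3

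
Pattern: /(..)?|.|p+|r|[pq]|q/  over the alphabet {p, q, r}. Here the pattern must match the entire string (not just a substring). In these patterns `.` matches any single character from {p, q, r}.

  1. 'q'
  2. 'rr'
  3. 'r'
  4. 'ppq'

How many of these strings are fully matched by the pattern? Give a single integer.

3

1 → match
2 → match
3 → match
4 → no match
Total matched: 3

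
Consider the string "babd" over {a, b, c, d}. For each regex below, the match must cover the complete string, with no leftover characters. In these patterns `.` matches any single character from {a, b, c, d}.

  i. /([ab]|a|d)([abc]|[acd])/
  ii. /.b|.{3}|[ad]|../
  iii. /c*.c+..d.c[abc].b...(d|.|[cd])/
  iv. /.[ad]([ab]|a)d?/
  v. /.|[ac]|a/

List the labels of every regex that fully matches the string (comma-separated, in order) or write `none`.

i → no match
ii → no match
iii → no match
iv → match
v → no match

iv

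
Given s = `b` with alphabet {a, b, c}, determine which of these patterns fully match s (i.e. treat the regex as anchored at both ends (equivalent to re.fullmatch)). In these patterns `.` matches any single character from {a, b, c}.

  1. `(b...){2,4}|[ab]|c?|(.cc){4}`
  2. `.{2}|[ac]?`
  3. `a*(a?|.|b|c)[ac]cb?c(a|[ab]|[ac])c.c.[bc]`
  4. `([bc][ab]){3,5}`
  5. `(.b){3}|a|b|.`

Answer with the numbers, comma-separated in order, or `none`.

1, 5

1 → match
2 → no match
3 → no match
4 → no match
5 → match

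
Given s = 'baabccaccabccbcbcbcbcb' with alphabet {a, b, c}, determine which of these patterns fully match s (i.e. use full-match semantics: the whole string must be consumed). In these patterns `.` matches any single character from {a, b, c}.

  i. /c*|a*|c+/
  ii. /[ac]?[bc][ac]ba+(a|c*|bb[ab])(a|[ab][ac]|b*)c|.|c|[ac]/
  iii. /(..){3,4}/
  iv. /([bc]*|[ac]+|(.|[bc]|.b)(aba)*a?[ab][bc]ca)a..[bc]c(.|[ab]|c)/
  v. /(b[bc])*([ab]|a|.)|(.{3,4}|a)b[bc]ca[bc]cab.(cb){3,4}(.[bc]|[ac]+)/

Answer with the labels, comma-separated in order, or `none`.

i → no match
ii → no match
iii → no match
iv → no match
v → match

v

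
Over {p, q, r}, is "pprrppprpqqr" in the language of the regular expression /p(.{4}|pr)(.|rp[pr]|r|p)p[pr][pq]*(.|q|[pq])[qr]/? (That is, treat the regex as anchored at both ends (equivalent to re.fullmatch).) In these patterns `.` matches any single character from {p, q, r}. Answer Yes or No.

Yes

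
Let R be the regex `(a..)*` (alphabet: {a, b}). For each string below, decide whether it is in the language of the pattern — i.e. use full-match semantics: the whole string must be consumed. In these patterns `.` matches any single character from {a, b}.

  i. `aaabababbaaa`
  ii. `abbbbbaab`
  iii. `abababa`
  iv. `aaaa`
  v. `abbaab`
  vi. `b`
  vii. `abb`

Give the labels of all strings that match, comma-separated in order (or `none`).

v, vii

i → no match
ii → no match
iii → no match
iv → no match
v → match
vi → no match
vii → match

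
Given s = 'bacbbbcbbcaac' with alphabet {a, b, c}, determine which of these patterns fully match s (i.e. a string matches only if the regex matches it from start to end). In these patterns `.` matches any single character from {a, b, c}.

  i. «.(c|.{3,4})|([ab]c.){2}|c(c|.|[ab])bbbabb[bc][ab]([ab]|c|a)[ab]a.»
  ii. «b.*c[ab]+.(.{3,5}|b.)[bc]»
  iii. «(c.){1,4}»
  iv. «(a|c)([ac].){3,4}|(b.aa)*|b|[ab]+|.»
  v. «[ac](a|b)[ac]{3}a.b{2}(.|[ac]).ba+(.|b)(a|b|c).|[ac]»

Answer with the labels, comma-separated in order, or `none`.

i → no match
ii → match
iii → no match — must start with 'c'
iv → no match
v → no match

ii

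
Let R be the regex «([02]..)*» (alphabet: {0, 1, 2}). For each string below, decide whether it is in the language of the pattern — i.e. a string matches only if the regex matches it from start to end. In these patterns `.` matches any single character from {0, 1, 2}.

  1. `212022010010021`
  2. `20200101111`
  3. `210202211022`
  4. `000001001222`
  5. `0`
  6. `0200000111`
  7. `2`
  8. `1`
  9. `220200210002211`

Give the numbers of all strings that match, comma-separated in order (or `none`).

1 → match
2. `20200101111` → no match
3. `210202211022` → match
4. `000001001222` → match
5. `0` → no match
6. `0200000111` → no match
7. `2` → no match
8. `1` → no match
9 → match

1, 3, 4, 9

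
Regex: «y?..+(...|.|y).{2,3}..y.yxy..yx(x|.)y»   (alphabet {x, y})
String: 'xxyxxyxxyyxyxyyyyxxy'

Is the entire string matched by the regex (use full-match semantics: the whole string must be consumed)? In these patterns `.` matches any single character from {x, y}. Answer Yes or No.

Yes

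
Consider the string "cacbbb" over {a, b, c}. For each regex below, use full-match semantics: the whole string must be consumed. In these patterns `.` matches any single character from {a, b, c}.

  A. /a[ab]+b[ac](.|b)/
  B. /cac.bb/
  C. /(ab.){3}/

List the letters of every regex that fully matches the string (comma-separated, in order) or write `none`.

B

A → no match — must start with "a"
B → match
C → no match — must start with "ab"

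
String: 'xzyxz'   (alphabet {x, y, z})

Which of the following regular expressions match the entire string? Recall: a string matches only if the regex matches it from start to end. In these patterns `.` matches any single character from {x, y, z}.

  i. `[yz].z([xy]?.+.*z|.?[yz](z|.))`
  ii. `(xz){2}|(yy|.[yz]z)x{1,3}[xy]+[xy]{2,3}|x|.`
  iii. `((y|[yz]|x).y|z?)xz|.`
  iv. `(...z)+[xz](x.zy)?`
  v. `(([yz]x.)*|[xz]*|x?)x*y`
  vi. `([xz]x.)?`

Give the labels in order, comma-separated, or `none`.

iii

i → no match
ii → no match
iii → match
iv → no match
v → no match — must end with 'y'
vi → no match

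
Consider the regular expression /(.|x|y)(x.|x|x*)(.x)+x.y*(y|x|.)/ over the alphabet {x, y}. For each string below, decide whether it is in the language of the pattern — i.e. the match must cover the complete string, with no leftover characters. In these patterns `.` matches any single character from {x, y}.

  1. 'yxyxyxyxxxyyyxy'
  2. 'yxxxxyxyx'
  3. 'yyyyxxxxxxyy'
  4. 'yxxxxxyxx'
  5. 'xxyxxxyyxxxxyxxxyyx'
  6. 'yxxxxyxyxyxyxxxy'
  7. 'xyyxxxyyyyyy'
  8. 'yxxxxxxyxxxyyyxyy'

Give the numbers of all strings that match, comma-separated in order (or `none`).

6

1 → no match
2 → no match
3 → no match
4 → no match
5 → no match
6 → match
7 → no match
8 → no match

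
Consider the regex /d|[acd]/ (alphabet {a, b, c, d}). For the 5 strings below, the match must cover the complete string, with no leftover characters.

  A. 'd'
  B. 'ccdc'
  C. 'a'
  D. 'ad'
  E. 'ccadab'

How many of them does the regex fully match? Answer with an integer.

2

A → match
B → no match
C → match
D → no match
E → no match
Total matched: 2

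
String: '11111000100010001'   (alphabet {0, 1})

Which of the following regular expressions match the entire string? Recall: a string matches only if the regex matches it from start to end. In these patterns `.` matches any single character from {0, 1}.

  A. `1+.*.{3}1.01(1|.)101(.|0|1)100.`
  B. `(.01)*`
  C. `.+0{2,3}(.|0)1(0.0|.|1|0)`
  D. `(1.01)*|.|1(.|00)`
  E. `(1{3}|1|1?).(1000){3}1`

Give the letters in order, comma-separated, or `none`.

E

A → no match
B → no match
C → no match
D → no match
E → match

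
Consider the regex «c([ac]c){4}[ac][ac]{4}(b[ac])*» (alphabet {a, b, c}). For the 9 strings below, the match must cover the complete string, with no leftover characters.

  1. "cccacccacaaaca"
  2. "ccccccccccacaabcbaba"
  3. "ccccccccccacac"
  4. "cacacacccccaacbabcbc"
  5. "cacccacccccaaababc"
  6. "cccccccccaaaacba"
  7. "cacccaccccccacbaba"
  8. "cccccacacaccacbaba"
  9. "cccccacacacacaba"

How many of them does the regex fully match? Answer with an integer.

1 → match
2 → match
3 → match
4 → match
5 → match
6 → match
7 → match
8 → match
9 → match
Total matched: 9

9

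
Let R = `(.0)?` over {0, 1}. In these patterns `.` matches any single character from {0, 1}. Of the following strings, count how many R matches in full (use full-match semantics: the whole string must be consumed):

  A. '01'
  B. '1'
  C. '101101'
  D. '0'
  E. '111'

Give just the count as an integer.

A → no match
B → no match
C → no match
D → no match
E → no match
Total matched: 0

0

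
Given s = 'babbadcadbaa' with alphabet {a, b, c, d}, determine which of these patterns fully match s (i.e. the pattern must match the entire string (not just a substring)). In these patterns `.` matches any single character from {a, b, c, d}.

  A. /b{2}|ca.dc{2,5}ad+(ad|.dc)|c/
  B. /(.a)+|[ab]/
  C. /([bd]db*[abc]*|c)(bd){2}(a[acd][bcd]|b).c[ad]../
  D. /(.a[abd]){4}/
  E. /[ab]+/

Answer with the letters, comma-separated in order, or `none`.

D

A → no match
B → no match
C → no match
D → match
E → no match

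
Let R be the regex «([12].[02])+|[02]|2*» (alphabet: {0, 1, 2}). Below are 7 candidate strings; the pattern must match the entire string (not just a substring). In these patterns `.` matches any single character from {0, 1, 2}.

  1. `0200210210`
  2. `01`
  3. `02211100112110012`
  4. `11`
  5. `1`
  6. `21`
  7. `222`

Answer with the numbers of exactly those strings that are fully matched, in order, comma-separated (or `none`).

7

1 → no match
2 → no match
3 → no match
4 → no match
5 → no match
6 → no match
7 → match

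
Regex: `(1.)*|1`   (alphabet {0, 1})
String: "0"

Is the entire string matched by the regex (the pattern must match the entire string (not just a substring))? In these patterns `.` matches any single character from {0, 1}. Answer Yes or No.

No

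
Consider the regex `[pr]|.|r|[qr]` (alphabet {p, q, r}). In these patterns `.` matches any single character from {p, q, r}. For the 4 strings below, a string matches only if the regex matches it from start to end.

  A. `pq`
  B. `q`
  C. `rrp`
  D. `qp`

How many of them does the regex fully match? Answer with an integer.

1

A. `pq` → no match
B. `q` → match
C. `rrp` → no match
D. `qp` → no match
Total matched: 1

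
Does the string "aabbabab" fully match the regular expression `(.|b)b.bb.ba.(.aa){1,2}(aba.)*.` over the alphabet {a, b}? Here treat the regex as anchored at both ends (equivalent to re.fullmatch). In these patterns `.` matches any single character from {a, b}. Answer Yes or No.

No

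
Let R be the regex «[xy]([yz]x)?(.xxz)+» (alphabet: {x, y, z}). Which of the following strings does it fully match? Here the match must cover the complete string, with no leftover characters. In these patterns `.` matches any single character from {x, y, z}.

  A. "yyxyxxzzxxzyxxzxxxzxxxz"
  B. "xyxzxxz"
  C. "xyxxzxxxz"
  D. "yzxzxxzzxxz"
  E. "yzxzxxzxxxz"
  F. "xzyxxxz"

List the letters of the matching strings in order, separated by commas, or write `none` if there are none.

A → match
B. "xyxzxxz" → match
C. "xyxxzxxxz" → match
D. "yzxzxxzzxxz" → match
E. "yzxzxxzxxxz" → match
F. "xzyxxxz" → no match

A, B, C, D, E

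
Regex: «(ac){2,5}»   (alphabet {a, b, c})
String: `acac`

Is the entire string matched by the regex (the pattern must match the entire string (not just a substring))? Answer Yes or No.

Yes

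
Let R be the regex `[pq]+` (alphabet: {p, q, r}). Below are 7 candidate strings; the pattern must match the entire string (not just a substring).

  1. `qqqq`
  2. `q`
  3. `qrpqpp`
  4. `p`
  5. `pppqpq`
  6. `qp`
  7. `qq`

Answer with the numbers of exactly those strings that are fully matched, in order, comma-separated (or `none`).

1, 2, 4, 5, 6, 7

1 → match
2 → match
3 → no match
4 → match
5 → match
6 → match
7 → match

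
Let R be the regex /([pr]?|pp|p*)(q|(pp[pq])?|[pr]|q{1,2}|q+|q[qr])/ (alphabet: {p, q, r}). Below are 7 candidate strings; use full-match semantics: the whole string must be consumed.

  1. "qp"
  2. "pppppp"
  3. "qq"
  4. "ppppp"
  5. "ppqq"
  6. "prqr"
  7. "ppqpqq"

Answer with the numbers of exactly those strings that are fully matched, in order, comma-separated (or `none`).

2, 3, 4, 5

1 → no match
2 → match
3 → match
4 → match
5 → match
6 → no match
7 → no match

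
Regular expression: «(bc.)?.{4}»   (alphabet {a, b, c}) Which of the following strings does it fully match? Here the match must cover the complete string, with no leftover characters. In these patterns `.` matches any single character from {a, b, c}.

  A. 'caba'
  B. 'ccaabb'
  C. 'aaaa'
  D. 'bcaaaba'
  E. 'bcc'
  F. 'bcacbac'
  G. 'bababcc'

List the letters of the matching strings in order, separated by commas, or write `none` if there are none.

A, C, D, F

A → match
B → no match
C → match
D → match
E → no match
F → match
G → no match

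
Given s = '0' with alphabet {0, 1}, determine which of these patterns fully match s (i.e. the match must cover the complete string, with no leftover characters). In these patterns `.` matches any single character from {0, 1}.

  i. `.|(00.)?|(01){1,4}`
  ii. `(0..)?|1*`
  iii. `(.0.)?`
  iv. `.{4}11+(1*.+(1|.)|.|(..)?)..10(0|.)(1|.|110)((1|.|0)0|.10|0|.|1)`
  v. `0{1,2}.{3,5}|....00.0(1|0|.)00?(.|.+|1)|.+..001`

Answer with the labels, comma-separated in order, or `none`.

i → match
ii → no match
iii → no match
iv → no match
v → no match

i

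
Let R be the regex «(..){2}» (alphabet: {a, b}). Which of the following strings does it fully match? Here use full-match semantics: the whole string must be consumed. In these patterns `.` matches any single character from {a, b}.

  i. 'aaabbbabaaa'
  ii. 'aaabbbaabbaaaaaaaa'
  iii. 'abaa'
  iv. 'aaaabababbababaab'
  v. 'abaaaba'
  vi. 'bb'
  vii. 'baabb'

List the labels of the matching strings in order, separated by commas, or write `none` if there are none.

i → no match
ii → no match
iii → match
iv → no match
v → no match
vi → no match
vii → no match

iii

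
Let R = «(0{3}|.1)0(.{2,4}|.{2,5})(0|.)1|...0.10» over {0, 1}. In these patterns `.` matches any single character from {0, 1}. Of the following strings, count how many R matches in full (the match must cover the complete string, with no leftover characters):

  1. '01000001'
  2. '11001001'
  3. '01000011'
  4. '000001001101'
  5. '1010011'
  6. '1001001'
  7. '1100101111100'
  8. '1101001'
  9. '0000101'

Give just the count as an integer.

1 → match
2 → match
3 → match
4 → no match
5 → no match
6 → no match
7 → no match
8 → match
9 → no match
Total matched: 4

4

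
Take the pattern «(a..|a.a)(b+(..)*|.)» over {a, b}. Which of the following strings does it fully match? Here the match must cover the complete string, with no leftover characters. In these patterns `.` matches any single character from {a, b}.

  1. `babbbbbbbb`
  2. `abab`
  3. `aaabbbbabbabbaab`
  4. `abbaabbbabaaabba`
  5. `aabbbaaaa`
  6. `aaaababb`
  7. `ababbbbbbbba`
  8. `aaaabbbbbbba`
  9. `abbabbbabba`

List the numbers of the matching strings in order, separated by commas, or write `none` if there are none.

1. `babbbbbbbb` → no match — must start with `a`
2. `abab` → match
3 → match
4 → no match
5. `aabbbaaaa` → match
6. `aaaababb` → no match
7. `ababbbbbbbba` → match
8. `aaaabbbbbbba` → no match
9. `abbabbbabba` → no match

2, 3, 5, 7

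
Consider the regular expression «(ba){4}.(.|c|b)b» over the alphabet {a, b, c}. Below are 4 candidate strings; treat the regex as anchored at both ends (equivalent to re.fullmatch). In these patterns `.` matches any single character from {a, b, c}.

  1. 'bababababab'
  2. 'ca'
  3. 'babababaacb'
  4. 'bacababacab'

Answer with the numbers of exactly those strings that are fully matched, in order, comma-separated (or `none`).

1, 3

1. 'bababababab' → match
2. 'ca' → no match — must start with 'ba'
3. 'babababaacb' → match
4. 'bacababacab' → no match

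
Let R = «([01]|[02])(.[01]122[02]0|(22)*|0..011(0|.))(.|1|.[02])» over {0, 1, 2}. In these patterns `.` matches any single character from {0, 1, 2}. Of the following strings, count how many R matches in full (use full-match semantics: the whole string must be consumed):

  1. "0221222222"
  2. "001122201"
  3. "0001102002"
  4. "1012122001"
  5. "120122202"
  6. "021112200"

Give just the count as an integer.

1 → no match
2 → match
3 → no match
4 → no match
5 → match
6 → no match
Total matched: 2

2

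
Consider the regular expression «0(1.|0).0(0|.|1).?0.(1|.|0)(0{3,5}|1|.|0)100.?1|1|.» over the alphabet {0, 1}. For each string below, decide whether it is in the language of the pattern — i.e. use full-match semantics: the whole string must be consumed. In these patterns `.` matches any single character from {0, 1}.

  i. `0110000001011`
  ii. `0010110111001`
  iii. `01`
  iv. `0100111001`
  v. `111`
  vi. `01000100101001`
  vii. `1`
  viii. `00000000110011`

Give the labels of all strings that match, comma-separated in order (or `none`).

vi, vii, viii

i → no match
ii → no match
iii → no match
iv → no match
v → no match
vi → match
vii → match
viii → match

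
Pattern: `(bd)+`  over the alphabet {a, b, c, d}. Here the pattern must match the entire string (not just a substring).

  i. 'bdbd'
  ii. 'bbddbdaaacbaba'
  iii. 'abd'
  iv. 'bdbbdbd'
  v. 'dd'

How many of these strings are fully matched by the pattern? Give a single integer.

1

i → match
ii → no match — must start with 'bd'
iii → no match — must start with 'bd'
iv → no match
v → no match — must start with 'bd'
Total matched: 1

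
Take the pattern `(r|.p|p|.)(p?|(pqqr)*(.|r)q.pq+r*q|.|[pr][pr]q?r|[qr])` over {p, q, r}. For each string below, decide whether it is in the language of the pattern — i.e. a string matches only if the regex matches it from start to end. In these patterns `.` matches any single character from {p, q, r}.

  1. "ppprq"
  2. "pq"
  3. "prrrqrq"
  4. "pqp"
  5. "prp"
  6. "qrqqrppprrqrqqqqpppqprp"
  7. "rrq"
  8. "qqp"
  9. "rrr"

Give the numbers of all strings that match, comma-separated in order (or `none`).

2

1 → no match
2 → match
3 → no match
4 → no match
5 → no match
6 → no match
7 → no match
8 → no match
9 → no match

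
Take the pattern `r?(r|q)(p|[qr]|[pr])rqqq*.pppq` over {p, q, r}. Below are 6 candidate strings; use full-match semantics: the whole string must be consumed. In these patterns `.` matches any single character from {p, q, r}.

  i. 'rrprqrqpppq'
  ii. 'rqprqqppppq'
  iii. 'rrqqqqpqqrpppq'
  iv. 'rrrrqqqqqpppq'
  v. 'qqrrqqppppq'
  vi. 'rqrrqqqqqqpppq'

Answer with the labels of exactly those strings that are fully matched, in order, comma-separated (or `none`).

i. 'rrprqrqpppq' → no match
ii. 'rqprqqppppq' → match
iii → no match
iv → match
v. 'qqrrqqppppq' → no match
vi → match

ii, iv, vi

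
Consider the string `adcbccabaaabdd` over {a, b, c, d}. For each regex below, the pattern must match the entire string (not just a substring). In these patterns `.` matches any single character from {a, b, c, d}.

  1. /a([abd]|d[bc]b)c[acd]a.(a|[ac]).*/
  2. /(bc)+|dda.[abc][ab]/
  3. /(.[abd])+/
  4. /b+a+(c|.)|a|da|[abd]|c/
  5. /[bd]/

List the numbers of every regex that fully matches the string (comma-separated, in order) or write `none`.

1 → match
2 → no match
3 → no match
4 → no match
5 → no match

1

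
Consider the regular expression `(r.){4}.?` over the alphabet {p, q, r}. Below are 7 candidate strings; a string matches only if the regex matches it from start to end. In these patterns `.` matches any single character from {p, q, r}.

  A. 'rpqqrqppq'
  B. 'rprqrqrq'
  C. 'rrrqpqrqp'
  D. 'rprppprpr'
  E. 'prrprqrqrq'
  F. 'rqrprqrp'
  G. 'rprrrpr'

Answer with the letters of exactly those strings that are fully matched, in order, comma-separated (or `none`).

A → no match
B → match
C → no match
D → no match
E → no match — must start with 'r'
F → match
G → no match

B, F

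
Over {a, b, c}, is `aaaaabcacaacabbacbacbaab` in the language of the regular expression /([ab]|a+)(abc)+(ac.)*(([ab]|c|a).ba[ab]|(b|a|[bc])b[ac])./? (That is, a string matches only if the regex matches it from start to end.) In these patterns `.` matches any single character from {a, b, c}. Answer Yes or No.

No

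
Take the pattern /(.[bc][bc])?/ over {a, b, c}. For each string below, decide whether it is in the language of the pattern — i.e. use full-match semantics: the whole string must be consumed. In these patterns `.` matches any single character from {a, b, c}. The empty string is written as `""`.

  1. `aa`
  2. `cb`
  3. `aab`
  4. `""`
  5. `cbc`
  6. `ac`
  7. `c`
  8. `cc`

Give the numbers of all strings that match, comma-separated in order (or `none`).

1 → no match
2 → no match
3 → no match
4 → match
5 → match
6 → no match
7 → no match
8 → no match

4, 5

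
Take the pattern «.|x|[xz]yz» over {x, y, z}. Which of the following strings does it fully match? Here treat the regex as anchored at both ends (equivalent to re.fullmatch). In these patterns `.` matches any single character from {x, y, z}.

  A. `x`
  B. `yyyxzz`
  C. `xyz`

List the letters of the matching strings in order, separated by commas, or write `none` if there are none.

A → match
B → no match
C → match

A, C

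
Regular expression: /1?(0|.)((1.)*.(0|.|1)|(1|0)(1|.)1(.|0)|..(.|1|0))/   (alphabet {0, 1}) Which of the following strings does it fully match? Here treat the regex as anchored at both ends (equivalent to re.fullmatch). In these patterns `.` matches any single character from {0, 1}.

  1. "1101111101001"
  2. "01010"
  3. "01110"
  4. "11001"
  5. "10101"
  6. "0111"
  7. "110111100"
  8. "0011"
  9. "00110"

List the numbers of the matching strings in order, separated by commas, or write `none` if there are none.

1, 2, 3, 4, 5, 6, 7, 8, 9

1 → match
2 → match
3 → match
4 → match
5 → match
6 → match
7 → match
8 → match
9 → match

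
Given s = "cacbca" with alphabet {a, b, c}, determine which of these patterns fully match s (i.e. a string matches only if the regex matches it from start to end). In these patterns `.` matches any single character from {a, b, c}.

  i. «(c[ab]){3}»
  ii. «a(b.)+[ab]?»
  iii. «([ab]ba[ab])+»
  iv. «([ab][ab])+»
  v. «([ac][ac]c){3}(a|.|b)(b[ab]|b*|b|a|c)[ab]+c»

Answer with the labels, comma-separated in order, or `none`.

i

i → match
ii → no match — must start with "ab"
iii → no match
iv → no match
v → no match — must end with "c"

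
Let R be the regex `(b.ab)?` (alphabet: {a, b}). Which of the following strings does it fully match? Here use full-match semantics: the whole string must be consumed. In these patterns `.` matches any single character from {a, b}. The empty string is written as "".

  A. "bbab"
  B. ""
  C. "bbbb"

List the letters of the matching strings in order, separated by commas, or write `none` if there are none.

A → match
B → match
C → no match

A, B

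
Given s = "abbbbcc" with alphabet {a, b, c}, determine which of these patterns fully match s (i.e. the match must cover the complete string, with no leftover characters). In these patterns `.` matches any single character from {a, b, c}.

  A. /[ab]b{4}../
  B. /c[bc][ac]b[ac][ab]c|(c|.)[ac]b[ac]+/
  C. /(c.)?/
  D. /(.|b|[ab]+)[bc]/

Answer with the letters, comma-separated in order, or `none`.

A → match
B → no match
C → no match
D → no match

A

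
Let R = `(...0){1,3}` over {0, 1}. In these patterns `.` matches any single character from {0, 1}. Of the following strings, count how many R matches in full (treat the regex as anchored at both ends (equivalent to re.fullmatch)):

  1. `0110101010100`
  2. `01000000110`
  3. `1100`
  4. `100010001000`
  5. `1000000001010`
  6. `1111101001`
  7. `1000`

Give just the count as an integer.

3

1 → no match
2. `01000000110` → no match
3. `1100` → match
4. `100010001000` → match
5 → no match
6. `1111101001` → no match — must end with `0`
7. `1000` → match
Total matched: 3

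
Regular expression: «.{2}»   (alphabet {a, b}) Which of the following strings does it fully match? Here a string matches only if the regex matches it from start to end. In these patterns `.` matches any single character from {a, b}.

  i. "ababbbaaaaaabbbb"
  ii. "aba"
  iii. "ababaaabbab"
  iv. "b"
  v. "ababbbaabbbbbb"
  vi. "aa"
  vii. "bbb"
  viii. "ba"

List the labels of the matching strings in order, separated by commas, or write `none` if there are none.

vi, viii

i → no match
ii → no match
iii → no match
iv → no match
v → no match
vi → match
vii → no match
viii → match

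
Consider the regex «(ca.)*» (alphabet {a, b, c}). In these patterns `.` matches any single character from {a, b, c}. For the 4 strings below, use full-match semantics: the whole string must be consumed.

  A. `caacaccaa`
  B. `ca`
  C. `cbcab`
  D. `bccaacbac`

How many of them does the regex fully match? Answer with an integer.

A. `caacaccaa` → match
B. `ca` → no match
C. `cbcab` → no match
D. `bccaacbac` → no match
Total matched: 1

1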